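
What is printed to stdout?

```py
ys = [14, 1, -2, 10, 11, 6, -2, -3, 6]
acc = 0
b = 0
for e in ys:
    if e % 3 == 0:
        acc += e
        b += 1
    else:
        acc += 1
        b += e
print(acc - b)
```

e=14: not %3==0, acc = 0+1 = 1; b=14
e=1: not %3==0, acc = 1+1 = 2; b=15
e=-2: not %3==0, acc = 2+1 = 3; b=13
e=10: not %3==0, acc = 3+1 = 4; b=23
e=11: not %3==0, acc = 4+1 = 5; b=34
e=6: %3==0, acc = 5+6 = 11; b=35
e=-2: not %3==0, acc = 11+1 = 12; b=33
e=-3: %3==0, acc = 12+(-3) = 9; b=34
e=6: %3==0, acc = 9+6 = 15; b=35
acc-b = 15-35 = -20

-20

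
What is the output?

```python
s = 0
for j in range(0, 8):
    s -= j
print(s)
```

-28

j=0: s = 0-0 = 0
j=1: s = 0-1 = -1
j=2: s = (-1)-2 = -3
j=3: s = (-3)-3 = -6
j=4: s = (-6)-4 = -10
j=5: s = (-10)-5 = -15
j=6: s = (-15)-6 = -21
j=7: s = (-21)-7 = -28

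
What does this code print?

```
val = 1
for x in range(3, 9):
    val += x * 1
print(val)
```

x=3: val = 1+3*1 = 4
x=4: val = 4+4*1 = 8
x=5: val = 8+5*1 = 13
x=6: val = 13+6*1 = 19
x=7: val = 19+7*1 = 26
x=8: val = 26+8*1 = 34

34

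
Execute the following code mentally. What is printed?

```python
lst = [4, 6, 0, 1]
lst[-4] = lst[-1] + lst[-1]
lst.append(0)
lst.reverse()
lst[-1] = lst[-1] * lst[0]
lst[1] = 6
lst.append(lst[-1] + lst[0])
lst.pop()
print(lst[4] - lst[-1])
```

lst[-4] = lst[-1]+lst[-1] = 1+1 = 2 → [2, 6, 0, 1]
append 0 → [2, 6, 0, 1, 0]
reverse → [0, 1, 0, 6, 2]
lst[-1] = lst[-1]*lst[0] = 2*0 = 0 → [0, 1, 0, 6, 0]
lst[1] = 6 → [0, 6, 0, 6, 0]
append lst[-1]+lst[0] = 0+0 = 0 → [0, 6, 0, 6, 0, 0]
pop() removes 0 → [0, 6, 0, 6, 0]
lst[4]-lst[-1] = 0-0 = 0

0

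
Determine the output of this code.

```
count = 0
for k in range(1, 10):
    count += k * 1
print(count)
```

k=1: count = 0+1*1 = 1
k=2: count = 1+2*1 = 3
k=3: count = 3+3*1 = 6
k=4: count = 6+4*1 = 10
k=5: count = 10+5*1 = 15
k=6: count = 15+6*1 = 21
k=7: count = 21+7*1 = 28
k=8: count = 28+8*1 = 36
k=9: count = 36+9*1 = 45

45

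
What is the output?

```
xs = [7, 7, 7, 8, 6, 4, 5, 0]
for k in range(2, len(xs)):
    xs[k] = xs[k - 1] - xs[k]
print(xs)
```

k=2: xs[2] = 7-7 = 0 → [7, 7, 0, 8, 6, 4, 5, 0]
k=3: xs[3] = 0-8 = -8 → [7, 7, 0, -8, 6, 4, 5, 0]
k=4: xs[4] = (-8)-6 = -14 → [7, 7, 0, -8, -14, 4, 5, 0]
k=5: xs[5] = (-14)-4 = -18 → [7, 7, 0, -8, -14, -18, 5, 0]
k=6: xs[6] = (-18)-5 = -23 → [7, 7, 0, -8, -14, -18, -23, 0]
k=7: xs[7] = (-23)-0 = -23 → [7, 7, 0, -8, -14, -18, -23, -23]

[7, 7, 0, -8, -14, -18, -23, -23]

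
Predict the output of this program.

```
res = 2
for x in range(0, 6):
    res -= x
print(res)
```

x=0: res = 2-0 = 2
x=1: res = 2-1 = 1
x=2: res = 1-2 = -1
x=3: res = (-1)-3 = -4
x=4: res = (-4)-4 = -8
x=5: res = (-8)-5 = -13

-13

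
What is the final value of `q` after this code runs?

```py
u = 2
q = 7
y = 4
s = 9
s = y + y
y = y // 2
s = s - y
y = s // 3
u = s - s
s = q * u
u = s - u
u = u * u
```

s = 4+4 = 8
y = 4//2 = 2
s = 8-2 = 6
y = 6//3 = 2
u = 6-6 = 0
s = 7*0 = 0
u = 0-0 = 0
u = 0*0 = 0

7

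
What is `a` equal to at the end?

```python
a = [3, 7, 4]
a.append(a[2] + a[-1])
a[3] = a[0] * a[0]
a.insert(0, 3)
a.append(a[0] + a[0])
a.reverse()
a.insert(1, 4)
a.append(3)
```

[6, 4, 9, 4, 7, 3, 3, 3]

append a[2]+a[-1] = 4+4 = 8 → [3, 7, 4, 8]
a[3] = a[0]*a[0] = 3*3 = 9 → [3, 7, 4, 9]
insert 3 at 0 → [3, 3, 7, 4, 9]
append a[0]+a[0] = 3+3 = 6 → [3, 3, 7, 4, 9, 6]
reverse → [6, 9, 4, 7, 3, 3]
insert 4 at 1 → [6, 4, 9, 4, 7, 3, 3]
append 3 → [6, 4, 9, 4, 7, 3, 3, 3]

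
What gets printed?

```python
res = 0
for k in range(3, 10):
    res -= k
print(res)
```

-42

k=3: res = 0-3 = -3
k=4: res = (-3)-4 = -7
k=5: res = (-7)-5 = -12
k=6: res = (-12)-6 = -18
k=7: res = (-18)-7 = -25
k=8: res = (-25)-8 = -33
k=9: res = (-33)-9 = -42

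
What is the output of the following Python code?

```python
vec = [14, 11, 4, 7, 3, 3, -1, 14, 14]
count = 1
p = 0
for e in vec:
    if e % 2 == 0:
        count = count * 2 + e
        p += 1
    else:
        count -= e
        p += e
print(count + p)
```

e=14: even, count = 1*2+14 = 16; p=1
e=11: not even, count = 16-11 = 5; p=12
e=4: even, count = 5*2+4 = 14; p=13
e=7: not even, count = 14-7 = 7; p=20
e=3: not even, count = 7-3 = 4; p=23
e=3: not even, count = 4-3 = 1; p=26
e=-1: not even, count = 1-(-1) = 2; p=25
e=14: even, count = 2*2+14 = 18; p=26
e=14: even, count = 18*2+14 = 50; p=27
count+p = 50+27 = 77

77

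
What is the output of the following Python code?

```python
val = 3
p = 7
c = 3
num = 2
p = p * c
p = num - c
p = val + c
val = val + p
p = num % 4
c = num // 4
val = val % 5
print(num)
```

p = 7*3 = 21
p = 2-3 = -1
p = 3+3 = 6
val = 3+6 = 9
p = 2%4 = 2
c = 2//4 = 0
val = 9%5 = 4

2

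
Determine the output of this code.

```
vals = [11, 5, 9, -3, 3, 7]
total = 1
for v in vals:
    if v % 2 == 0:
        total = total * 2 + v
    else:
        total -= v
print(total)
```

v=11: not even, total = 1-11 = -10
v=5: not even, total = (-10)-5 = -15
v=9: not even, total = (-15)-9 = -24
v=-3: not even, total = (-24)-(-3) = -21
v=3: not even, total = (-21)-3 = -24
v=7: not even, total = (-24)-7 = -31

-31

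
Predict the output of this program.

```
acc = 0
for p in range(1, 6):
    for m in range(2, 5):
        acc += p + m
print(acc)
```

p=1,m=2: acc = 0+3 = 3
p=1,m=3: acc = 3+4 = 7
p=1,m=4: acc = 7+5 = 12
p=2,m=2: acc = 12+4 = 16
p=2,m=3: acc = 16+5 = 21
p=2,m=4: acc = 21+6 = 27
p=3,m=2: acc = 27+5 = 32
p=3,m=3: acc = 32+6 = 38
p=3,m=4: acc = 38+7 = 45
p=4,m=2: acc = 45+6 = 51
p=4,m=3: acc = 51+7 = 58
p=4,m=4: acc = 58+8 = 66
p=5,m=2: acc = 66+7 = 73
p=5,m=3: acc = 73+8 = 81
p=5,m=4: acc = 81+9 = 90

90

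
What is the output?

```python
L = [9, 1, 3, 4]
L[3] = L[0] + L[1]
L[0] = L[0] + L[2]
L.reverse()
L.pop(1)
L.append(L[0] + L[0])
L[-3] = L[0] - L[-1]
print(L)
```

[10, -10, 12, 20]

L[3] = L[0]+L[1] = 9+1 = 10 → [9, 1, 3, 10]
L[0] = L[0]+L[2] = 9+3 = 12 → [12, 1, 3, 10]
reverse → [10, 3, 1, 12]
pop(1) removes 3 → [10, 1, 12]
append L[0]+L[0] = 10+10 = 20 → [10, 1, 12, 20]
L[-3] = L[0]-L[-1] = 10-20 = -10 → [10, -10, 12, 20]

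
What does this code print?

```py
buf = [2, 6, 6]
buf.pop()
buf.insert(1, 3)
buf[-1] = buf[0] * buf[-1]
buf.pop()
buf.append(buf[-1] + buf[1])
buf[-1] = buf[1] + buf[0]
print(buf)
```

pop() removes 6 → [2, 6]
insert 3 at 1 → [2, 3, 6]
buf[-1] = buf[0]*buf[-1] = 2*6 = 12 → [2, 3, 12]
pop() removes 12 → [2, 3]
append buf[-1]+buf[1] = 3+3 = 6 → [2, 3, 6]
buf[-1] = buf[1]+buf[0] = 3+2 = 5 → [2, 3, 5]

[2, 3, 5]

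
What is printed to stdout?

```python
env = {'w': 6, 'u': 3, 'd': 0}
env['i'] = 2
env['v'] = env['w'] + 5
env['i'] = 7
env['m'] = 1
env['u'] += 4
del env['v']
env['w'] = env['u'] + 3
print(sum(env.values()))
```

25

env['i'] = 2 → {'w': 6, 'u': 3, 'd': 0, 'i': 2}
env['v'] = env['w']+5 = 11 → {'w': 6, 'u': 3, 'd': 0, 'i': 2, 'v': 11}
env['i'] = 7 → {'w': 6, 'u': 3, 'd': 0, 'i': 7, 'v': 11}
env['m'] = 1 → {'w': 6, 'u': 3, 'd': 0, 'i': 7, 'v': 11, 'm': 1}
env['u'] = 3+4 = 7 → {'w': 6, 'u': 7, 'd': 0, 'i': 7, 'v': 11, 'm': 1}
del 'v' → {'w': 6, 'u': 7, 'd': 0, 'i': 7, 'm': 1}
env['w'] = env['u']+3 = 10 → {'w': 10, 'u': 7, 'd': 0, 'i': 7, 'm': 1}
sum of values = 25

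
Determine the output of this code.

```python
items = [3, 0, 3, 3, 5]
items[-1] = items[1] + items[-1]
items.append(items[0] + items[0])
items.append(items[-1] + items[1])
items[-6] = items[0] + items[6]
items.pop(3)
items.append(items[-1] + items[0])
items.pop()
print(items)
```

items[-1] = items[1]+items[-1] = 0+5 = 5 → [3, 0, 3, 3, 5]
append items[0]+items[0] = 3+3 = 6 → [3, 0, 3, 3, 5, 6]
append items[-1]+items[1] = 6+0 = 6 → [3, 0, 3, 3, 5, 6, 6]
items[-6] = items[0]+items[6] = 3+6 = 9 → [3, 9, 3, 3, 5, 6, 6]
pop(3) removes 3 → [3, 9, 3, 5, 6, 6]
append items[-1]+items[0] = 6+3 = 9 → [3, 9, 3, 5, 6, 6, 9]
pop() removes 9 → [3, 9, 3, 5, 6, 6]

[3, 9, 3, 5, 6, 6]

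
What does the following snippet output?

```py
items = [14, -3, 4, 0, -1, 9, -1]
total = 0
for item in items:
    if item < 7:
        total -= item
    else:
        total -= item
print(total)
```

item=14: not <7, total = 0-14 = -14
item=-3: <7, total = (-14)-(-3) = -11
item=4: <7, total = (-11)-4 = -15
item=0: <7, total = (-15)-0 = -15
item=-1: <7, total = (-15)-(-1) = -14
item=9: not <7, total = (-14)-9 = -23
item=-1: <7, total = (-23)-(-1) = -22

-22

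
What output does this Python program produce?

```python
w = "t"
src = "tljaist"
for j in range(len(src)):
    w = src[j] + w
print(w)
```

tsiajltt

j=0: prepend 't' → 'tt'
j=1: prepend 'l' → 'ltt'
j=2: prepend 'j' → 'jltt'
j=3: prepend 'a' → 'ajltt'
j=4: prepend 'i' → 'iajltt'
j=5: prepend 's' → 'siajltt'
j=6: prepend 't' → 'tsiajltt'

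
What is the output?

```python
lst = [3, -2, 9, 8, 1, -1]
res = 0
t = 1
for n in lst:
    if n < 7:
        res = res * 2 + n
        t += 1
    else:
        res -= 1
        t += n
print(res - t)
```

n=3: <7, res = 0*2+3 = 3; t=2
n=-2: <7, res = 3*2+(-2) = 4; t=3
n=9: not <7, res = 4-1 = 3; t=12
n=8: not <7, res = 3-1 = 2; t=20
n=1: <7, res = 2*2+1 = 5; t=21
n=-1: <7, res = 5*2+(-1) = 9; t=22
res-t = 9-22 = -13

-13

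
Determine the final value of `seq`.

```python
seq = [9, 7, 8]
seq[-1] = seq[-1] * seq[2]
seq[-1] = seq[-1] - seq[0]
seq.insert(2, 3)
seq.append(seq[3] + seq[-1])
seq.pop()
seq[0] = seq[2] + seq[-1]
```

seq[-1] = seq[-1]*seq[2] = 8*8 = 64 → [9, 7, 64]
seq[-1] = seq[-1]-seq[0] = 64-9 = 55 → [9, 7, 55]
insert 3 at 2 → [9, 7, 3, 55]
append seq[3]+seq[-1] = 55+55 = 110 → [9, 7, 3, 55, 110]
pop() removes 110 → [9, 7, 3, 55]
seq[0] = seq[2]+seq[-1] = 3+55 = 58 → [58, 7, 3, 55]

[58, 7, 3, 55]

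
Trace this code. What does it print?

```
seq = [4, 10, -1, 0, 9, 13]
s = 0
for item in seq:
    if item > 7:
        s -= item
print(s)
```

item=4: not >7
item=10: >7, s = 0-10 = -10
item=-1: not >7
item=0: not >7
item=9: >7, s = (-10)-9 = -19
item=13: >7, s = (-19)-13 = -32

-32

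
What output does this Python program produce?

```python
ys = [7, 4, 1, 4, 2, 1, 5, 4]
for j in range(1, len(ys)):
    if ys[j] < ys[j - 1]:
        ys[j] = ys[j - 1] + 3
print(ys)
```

[7, 10, 13, 16, 19, 22, 25, 28]

j=1: 4<7, ys[1] = 7+3 = 10 → [7, 10, 1, 4, 2, 1, 5, 4]
j=2: 1<10, ys[2] = 10+3 = 13 → [7, 10, 13, 4, 2, 1, 5, 4]
j=3: 4<13, ys[3] = 13+3 = 16 → [7, 10, 13, 16, 2, 1, 5, 4]
j=4: 2<16, ys[4] = 16+3 = 19 → [7, 10, 13, 16, 19, 1, 5, 4]
j=5: 1<19, ys[5] = 19+3 = 22 → [7, 10, 13, 16, 19, 22, 5, 4]
j=6: 5<22, ys[6] = 22+3 = 25 → [7, 10, 13, 16, 19, 22, 25, 4]
j=7: 4<25, ys[7] = 25+3 = 28 → [7, 10, 13, 16, 19, 22, 25, 28]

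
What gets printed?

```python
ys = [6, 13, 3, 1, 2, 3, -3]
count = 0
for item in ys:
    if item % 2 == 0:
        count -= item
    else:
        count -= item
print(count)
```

-25

item=6: even, count = 0-6 = -6
item=13: not even, count = (-6)-13 = -19
item=3: not even, count = (-19)-3 = -22
item=1: not even, count = (-22)-1 = -23
item=2: even, count = (-23)-2 = -25
item=3: not even, count = (-25)-3 = -28
item=-3: not even, count = (-28)-(-3) = -25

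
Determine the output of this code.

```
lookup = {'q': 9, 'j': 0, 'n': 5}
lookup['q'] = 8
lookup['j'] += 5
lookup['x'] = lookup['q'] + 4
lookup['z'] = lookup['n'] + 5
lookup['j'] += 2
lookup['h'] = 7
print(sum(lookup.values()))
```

lookup['q'] = 8 → {'q': 8, 'j': 0, 'n': 5}
lookup['j'] = 0+5 = 5 → {'q': 8, 'j': 5, 'n': 5}
lookup['x'] = lookup['q']+4 = 12 → {'q': 8, 'j': 5, 'n': 5, 'x': 12}
lookup['z'] = lookup['n']+5 = 10 → {'q': 8, 'j': 5, 'n': 5, 'x': 12, 'z': 10}
lookup['j'] = 5+2 = 7 → {'q': 8, 'j': 7, 'n': 5, 'x': 12, 'z': 10}
lookup['h'] = 7 → {'q': 8, 'j': 7, 'n': 5, 'x': 12, 'z': 10, 'h': 7}
sum of values = 49

49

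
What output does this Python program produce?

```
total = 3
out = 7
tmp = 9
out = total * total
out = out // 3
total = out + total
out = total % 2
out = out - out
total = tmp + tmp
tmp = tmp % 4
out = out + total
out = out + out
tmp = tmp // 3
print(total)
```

18

out = 3*3 = 9
out = 9//3 = 3
total = 3+3 = 6
out = 6%2 = 0
out = 0-0 = 0
total = 9+9 = 18
tmp = 9%4 = 1
out = 0+18 = 18
out = 18+18 = 36
tmp = 1//3 = 0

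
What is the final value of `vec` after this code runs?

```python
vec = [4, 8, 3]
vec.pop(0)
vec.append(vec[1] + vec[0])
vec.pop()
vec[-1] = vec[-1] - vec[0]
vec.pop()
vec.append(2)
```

[8, 2]

pop(0) removes 4 → [8, 3]
append vec[1]+vec[0] = 3+8 = 11 → [8, 3, 11]
pop() removes 11 → [8, 3]
vec[-1] = vec[-1]-vec[0] = 3-8 = -5 → [8, -5]
pop() removes -5 → [8]
append 2 → [8, 2]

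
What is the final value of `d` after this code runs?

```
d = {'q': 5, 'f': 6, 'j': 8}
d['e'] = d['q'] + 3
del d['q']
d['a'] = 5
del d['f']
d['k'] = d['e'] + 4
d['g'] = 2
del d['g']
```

d['e'] = d['q']+3 = 8 → {'q': 5, 'f': 6, 'j': 8, 'e': 8}
del 'q' → {'f': 6, 'j': 8, 'e': 8}
d['a'] = 5 → {'f': 6, 'j': 8, 'e': 8, 'a': 5}
del 'f' → {'j': 8, 'e': 8, 'a': 5}
d['k'] = d['e']+4 = 12 → {'j': 8, 'e': 8, 'a': 5, 'k': 12}
d['g'] = 2 → {'j': 8, 'e': 8, 'a': 5, 'k': 12, 'g': 2}
del 'g' → {'j': 8, 'e': 8, 'a': 5, 'k': 12}

{'j': 8, 'e': 8, 'a': 5, 'k': 12}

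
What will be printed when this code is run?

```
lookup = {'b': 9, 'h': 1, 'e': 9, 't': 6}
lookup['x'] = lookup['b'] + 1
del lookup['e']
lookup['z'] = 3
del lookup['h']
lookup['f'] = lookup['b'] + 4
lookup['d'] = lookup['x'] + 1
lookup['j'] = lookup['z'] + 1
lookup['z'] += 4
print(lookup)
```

{'b': 9, 't': 6, 'x': 10, 'z': 7, 'f': 13, 'd': 11, 'j': 4}

lookup['x'] = lookup['b']+1 = 10 → {'b': 9, 'h': 1, 'e': 9, 't': 6, 'x': 10}
del 'e' → {'b': 9, 'h': 1, 't': 6, 'x': 10}
lookup['z'] = 3 → {'b': 9, 'h': 1, 't': 6, 'x': 10, 'z': 3}
del 'h' → {'b': 9, 't': 6, 'x': 10, 'z': 3}
lookup['f'] = lookup['b']+4 = 13 → {'b': 9, 't': 6, 'x': 10, 'z': 3, 'f': 13}
lookup['d'] = lookup['x']+1 = 11 → {'b': 9, 't': 6, 'x': 10, 'z': 3, 'f': 13, 'd': 11}
lookup['j'] = lookup['z']+1 = 4 → {'b': 9, 't': 6, 'x': 10, 'z': 3, 'f': 13, 'd': 11, 'j': 4}
lookup['z'] = 3+4 = 7 → {'b': 9, 't': 6, 'x': 10, 'z': 7, 'f': 13, 'd': 11, 'j': 4}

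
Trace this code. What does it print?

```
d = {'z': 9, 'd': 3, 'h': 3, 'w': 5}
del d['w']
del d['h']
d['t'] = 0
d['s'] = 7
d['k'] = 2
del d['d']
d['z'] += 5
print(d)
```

{'z': 14, 't': 0, 's': 7, 'k': 2}

del 'w' → {'z': 9, 'd': 3, 'h': 3}
del 'h' → {'z': 9, 'd': 3}
d['t'] = 0 → {'z': 9, 'd': 3, 't': 0}
d['s'] = 7 → {'z': 9, 'd': 3, 't': 0, 's': 7}
d['k'] = 2 → {'z': 9, 'd': 3, 't': 0, 's': 7, 'k': 2}
del 'd' → {'z': 9, 't': 0, 's': 7, 'k': 2}
d['z'] = 9+5 = 14 → {'z': 14, 't': 0, 's': 7, 'k': 2}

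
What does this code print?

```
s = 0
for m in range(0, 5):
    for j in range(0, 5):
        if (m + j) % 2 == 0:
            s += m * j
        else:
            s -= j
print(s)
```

28

m=0,j=0: even sum, s = 0+0 = 0
m=0,j=1: odd sum, s = 0-1 = -1
m=0,j=2: even sum, s = (-1)+0 = -1
m=0,j=3: odd sum, s = (-1)-3 = -4
m=0,j=4: even sum, s = (-4)+0 = -4
m=1,j=0: odd sum, s = (-4)-0 = -4
m=1,j=1: even sum, s = (-4)+1 = -3
m=1,j=2: odd sum, s = (-3)-2 = -5
m=1,j=3: even sum, s = (-5)+3 = -2
m=1,j=4: odd sum, s = (-2)-4 = -6
m=2,j=0: even sum, s = (-6)+0 = -6
m=2,j=1: odd sum, s = (-6)-1 = -7
m=2,j=2: even sum, s = (-7)+4 = -3
m=2,j=3: odd sum, s = (-3)-3 = -6
m=2,j=4: even sum, s = (-6)+8 = 2
m=3,j=0: odd sum, s = 2-0 = 2
m=3,j=1: even sum, s = 2+3 = 5
m=3,j=2: odd sum, s = 5-2 = 3
m=3,j=3: even sum, s = 3+9 = 12
m=3,j=4: odd sum, s = 12-4 = 8
m=4,j=0: even sum, s = 8+0 = 8
m=4,j=1: odd sum, s = 8-1 = 7
m=4,j=2: even sum, s = 7+8 = 15
m=4,j=3: odd sum, s = 15-3 = 12
m=4,j=4: even sum, s = 12+16 = 28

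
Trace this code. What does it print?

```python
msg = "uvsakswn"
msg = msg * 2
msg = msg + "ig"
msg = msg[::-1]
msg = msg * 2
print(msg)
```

repeat ×2 → 'uvsakswnuvsakswn'
+ 'ig' → 'uvsakswnuvsakswnig'
reverse → 'ginwskasvunwskasvu'
repeat ×2 → 'ginwskasvunwskasvuginwskasvunwskasvu'

ginwskasvunwskasvuginwskasvunwskasvu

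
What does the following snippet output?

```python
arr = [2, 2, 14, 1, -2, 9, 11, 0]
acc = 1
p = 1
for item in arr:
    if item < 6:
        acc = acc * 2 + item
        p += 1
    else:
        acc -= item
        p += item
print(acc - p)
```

-112

item=2: <6, acc = 1*2+2 = 4; p=2
item=2: <6, acc = 4*2+2 = 10; p=3
item=14: not <6, acc = 10-14 = -4; p=17
item=1: <6, acc = (-4)*2+1 = -7; p=18
item=-2: <6, acc = (-7)*2+(-2) = -16; p=19
item=9: not <6, acc = (-16)-9 = -25; p=28
item=11: not <6, acc = (-25)-11 = -36; p=39
item=0: <6, acc = (-36)*2+0 = -72; p=40
acc-p = (-72)-40 = -112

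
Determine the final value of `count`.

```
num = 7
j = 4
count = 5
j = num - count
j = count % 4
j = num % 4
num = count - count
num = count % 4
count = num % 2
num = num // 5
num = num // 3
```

j = 7-5 = 2
j = 5%4 = 1
j = 7%4 = 3
num = 5-5 = 0
num = 5%4 = 1
count = 1%2 = 1
num = 1//5 = 0
num = 0//3 = 0

1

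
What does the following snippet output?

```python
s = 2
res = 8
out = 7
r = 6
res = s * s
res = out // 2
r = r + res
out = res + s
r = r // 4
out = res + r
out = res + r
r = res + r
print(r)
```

res = 2*2 = 4
res = 7//2 = 3
r = 6+3 = 9
out = 3+2 = 5
r = 9//4 = 2
out = 3+2 = 5
out = 3+2 = 5
r = 3+2 = 5

5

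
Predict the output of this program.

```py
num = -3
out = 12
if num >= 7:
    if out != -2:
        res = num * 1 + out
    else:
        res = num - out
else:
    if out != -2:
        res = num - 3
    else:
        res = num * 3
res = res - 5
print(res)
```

-11

num=-3, out=12
num >= 7 is False; out != -2 is True
→ res = num - 3 = -6
res = (-6)-5 = -11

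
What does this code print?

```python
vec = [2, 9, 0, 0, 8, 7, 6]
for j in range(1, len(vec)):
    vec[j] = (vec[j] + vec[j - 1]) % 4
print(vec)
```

[2, 3, 3, 3, 3, 2, 0]

j=1: vec[1] = (9+2)%4 = 3 → [2, 3, 0, 0, 8, 7, 6]
j=2: vec[2] = (0+3)%4 = 3 → [2, 3, 3, 0, 8, 7, 6]
j=3: vec[3] = (0+3)%4 = 3 → [2, 3, 3, 3, 8, 7, 6]
j=4: vec[4] = (8+3)%4 = 3 → [2, 3, 3, 3, 3, 7, 6]
j=5: vec[5] = (7+3)%4 = 2 → [2, 3, 3, 3, 3, 2, 6]
j=6: vec[6] = (6+2)%4 = 0 → [2, 3, 3, 3, 3, 2, 0]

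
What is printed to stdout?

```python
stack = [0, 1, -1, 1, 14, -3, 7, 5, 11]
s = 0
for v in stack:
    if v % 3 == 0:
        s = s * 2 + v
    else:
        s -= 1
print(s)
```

-14

v=0: %3==0, s = 0*2+0 = 0
v=1: not %3==0, s = 0-1 = -1
v=-1: not %3==0, s = (-1)-1 = -2
v=1: not %3==0, s = (-2)-1 = -3
v=14: not %3==0, s = (-3)-1 = -4
v=-3: %3==0, s = (-4)*2+(-3) = -11
v=7: not %3==0, s = (-11)-1 = -12
v=5: not %3==0, s = (-12)-1 = -13
v=11: not %3==0, s = (-13)-1 = -14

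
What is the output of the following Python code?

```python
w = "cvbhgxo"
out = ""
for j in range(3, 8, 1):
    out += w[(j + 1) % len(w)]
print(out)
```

gxocv

j=3: add w[4]='g' → 'g'
j=4: add w[5]='x' → 'gx'
j=5: add w[6]='o' → 'gxo'
j=6: add w[0]='c' → 'gxoc'
j=7: add w[1]='v' → 'gxocv'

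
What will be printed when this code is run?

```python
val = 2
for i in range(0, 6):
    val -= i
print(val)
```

i=0: val = 2-0 = 2
i=1: val = 2-1 = 1
i=2: val = 1-2 = -1
i=3: val = (-1)-3 = -4
i=4: val = (-4)-4 = -8
i=5: val = (-8)-5 = -13

-13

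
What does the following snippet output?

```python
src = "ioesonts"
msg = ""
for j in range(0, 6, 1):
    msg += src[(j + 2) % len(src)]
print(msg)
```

esonts

j=0: add src[2]='e' → 'e'
j=1: add src[3]='s' → 'es'
j=2: add src[4]='o' → 'eso'
j=3: add src[5]='n' → 'eson'
j=4: add src[6]='t' → 'esont'
j=5: add src[7]='s' → 'esonts'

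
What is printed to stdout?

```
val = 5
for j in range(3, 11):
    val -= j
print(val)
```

-47

j=3: val = 5-3 = 2
j=4: val = 2-4 = -2
j=5: val = (-2)-5 = -7
j=6: val = (-7)-6 = -13
j=7: val = (-13)-7 = -20
j=8: val = (-20)-8 = -28
j=9: val = (-28)-9 = -37
j=10: val = (-37)-10 = -47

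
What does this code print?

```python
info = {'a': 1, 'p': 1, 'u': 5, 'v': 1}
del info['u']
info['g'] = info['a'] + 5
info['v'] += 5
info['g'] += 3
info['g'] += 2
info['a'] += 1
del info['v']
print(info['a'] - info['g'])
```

-9

del 'u' → {'a': 1, 'p': 1, 'v': 1}
info['g'] = info['a']+5 = 6 → {'a': 1, 'p': 1, 'v': 1, 'g': 6}
info['v'] = 1+5 = 6 → {'a': 1, 'p': 1, 'v': 6, 'g': 6}
info['g'] = 6+3 = 9 → {'a': 1, 'p': 1, 'v': 6, 'g': 9}
info['g'] = 9+2 = 11 → {'a': 1, 'p': 1, 'v': 6, 'g': 11}
info['a'] = 1+1 = 2 → {'a': 2, 'p': 1, 'v': 6, 'g': 11}
del 'v' → {'a': 2, 'p': 1, 'g': 11}
info['a']-info['g'] = 2-11 = -9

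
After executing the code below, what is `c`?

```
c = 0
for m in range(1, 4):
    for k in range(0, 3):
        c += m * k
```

m=1,k=0: c = 0+0 = 0
m=1,k=1: c = 0+1 = 1
m=1,k=2: c = 1+2 = 3
m=2,k=0: c = 3+0 = 3
m=2,k=1: c = 3+2 = 5
m=2,k=2: c = 5+4 = 9
m=3,k=0: c = 9+0 = 9
m=3,k=1: c = 9+3 = 12
m=3,k=2: c = 12+6 = 18

18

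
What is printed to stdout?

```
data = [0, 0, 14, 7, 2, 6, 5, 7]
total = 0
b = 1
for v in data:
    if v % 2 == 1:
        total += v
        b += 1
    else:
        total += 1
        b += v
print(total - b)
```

-2

v=0: not odd, total = 0+1 = 1; b=1
v=0: not odd, total = 1+1 = 2; b=1
v=14: not odd, total = 2+1 = 3; b=15
v=7: odd, total = 3+7 = 10; b=16
v=2: not odd, total = 10+1 = 11; b=18
v=6: not odd, total = 11+1 = 12; b=24
v=5: odd, total = 12+5 = 17; b=25
v=7: odd, total = 17+7 = 24; b=26
total-b = 24-26 = -2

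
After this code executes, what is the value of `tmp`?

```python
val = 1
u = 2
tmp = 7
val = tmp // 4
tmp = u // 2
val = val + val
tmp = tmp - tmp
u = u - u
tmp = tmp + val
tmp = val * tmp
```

4

val = 7//4 = 1
tmp = 2//2 = 1
val = 1+1 = 2
tmp = 1-1 = 0
u = 2-2 = 0
tmp = 0+2 = 2
tmp = 2*2 = 4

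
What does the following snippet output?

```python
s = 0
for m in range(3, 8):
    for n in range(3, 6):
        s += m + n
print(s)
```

135

m=3,n=3: s = 0+6 = 6
m=3,n=4: s = 6+7 = 13
m=3,n=5: s = 13+8 = 21
m=4,n=3: s = 21+7 = 28
m=4,n=4: s = 28+8 = 36
m=4,n=5: s = 36+9 = 45
m=5,n=3: s = 45+8 = 53
m=5,n=4: s = 53+9 = 62
m=5,n=5: s = 62+10 = 72
m=6,n=3: s = 72+9 = 81
m=6,n=4: s = 81+10 = 91
m=6,n=5: s = 91+11 = 102
m=7,n=3: s = 102+10 = 112
m=7,n=4: s = 112+11 = 123
m=7,n=5: s = 123+12 = 135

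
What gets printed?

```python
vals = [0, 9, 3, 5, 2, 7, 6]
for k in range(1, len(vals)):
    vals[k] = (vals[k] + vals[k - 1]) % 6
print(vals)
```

[0, 3, 0, 5, 1, 2, 2]

k=1: vals[1] = (9+0)%6 = 3 → [0, 3, 3, 5, 2, 7, 6]
k=2: vals[2] = (3+3)%6 = 0 → [0, 3, 0, 5, 2, 7, 6]
k=3: vals[3] = (5+0)%6 = 5 → [0, 3, 0, 5, 2, 7, 6]
k=4: vals[4] = (2+5)%6 = 1 → [0, 3, 0, 5, 1, 7, 6]
k=5: vals[5] = (7+1)%6 = 2 → [0, 3, 0, 5, 1, 2, 6]
k=6: vals[6] = (6+2)%6 = 2 → [0, 3, 0, 5, 1, 2, 2]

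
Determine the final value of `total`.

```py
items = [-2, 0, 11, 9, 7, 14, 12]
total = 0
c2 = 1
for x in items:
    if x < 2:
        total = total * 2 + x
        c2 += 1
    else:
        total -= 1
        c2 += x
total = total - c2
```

x=-2: <2, total = 0*2+(-2) = -2; c2=2
x=0: <2, total = (-2)*2+0 = -4; c2=3
x=11: not <2, total = (-4)-1 = -5; c2=14
x=9: not <2, total = (-5)-1 = -6; c2=23
x=7: not <2, total = (-6)-1 = -7; c2=30
x=14: not <2, total = (-7)-1 = -8; c2=44
x=12: not <2, total = (-8)-1 = -9; c2=56
total-c2 = (-9)-56 = -65

-65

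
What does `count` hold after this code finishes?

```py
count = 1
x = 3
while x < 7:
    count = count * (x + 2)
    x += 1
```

x=3: count = 1*5 = 5
x=4: count = 5*6 = 30
x=5: count = 30*7 = 210
x=6: count = 210*8 = 1680

1680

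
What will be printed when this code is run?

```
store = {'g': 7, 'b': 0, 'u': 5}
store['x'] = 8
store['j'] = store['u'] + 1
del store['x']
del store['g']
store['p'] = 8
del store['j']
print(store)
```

{'b': 0, 'u': 5, 'p': 8}

store['x'] = 8 → {'g': 7, 'b': 0, 'u': 5, 'x': 8}
store['j'] = store['u']+1 = 6 → {'g': 7, 'b': 0, 'u': 5, 'x': 8, 'j': 6}
del 'x' → {'g': 7, 'b': 0, 'u': 5, 'j': 6}
del 'g' → {'b': 0, 'u': 5, 'j': 6}
store['p'] = 8 → {'b': 0, 'u': 5, 'j': 6, 'p': 8}
del 'j' → {'b': 0, 'u': 5, 'p': 8}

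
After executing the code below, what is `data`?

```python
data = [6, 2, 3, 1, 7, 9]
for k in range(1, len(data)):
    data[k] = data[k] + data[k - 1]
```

k=1: data[1] = 2+6 = 8 → [6, 8, 3, 1, 7, 9]
k=2: data[2] = 3+8 = 11 → [6, 8, 11, 1, 7, 9]
k=3: data[3] = 1+11 = 12 → [6, 8, 11, 12, 7, 9]
k=4: data[4] = 7+12 = 19 → [6, 8, 11, 12, 19, 9]
k=5: data[5] = 9+19 = 28 → [6, 8, 11, 12, 19, 28]

[6, 8, 11, 12, 19, 28]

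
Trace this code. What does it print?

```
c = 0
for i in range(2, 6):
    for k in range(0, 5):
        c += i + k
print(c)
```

i=2,k=0: c = 0+2 = 2
i=2,k=1: c = 2+3 = 5
i=2,k=2: c = 5+4 = 9
i=2,k=3: c = 9+5 = 14
i=2,k=4: c = 14+6 = 20
i=3,k=0: c = 20+3 = 23
i=3,k=1: c = 23+4 = 27
i=3,k=2: c = 27+5 = 32
i=3,k=3: c = 32+6 = 38
i=3,k=4: c = 38+7 = 45
i=4,k=0: c = 45+4 = 49
i=4,k=1: c = 49+5 = 54
i=4,k=2: c = 54+6 = 60
i=4,k=3: c = 60+7 = 67
i=4,k=4: c = 67+8 = 75
i=5,k=0: c = 75+5 = 80
i=5,k=1: c = 80+6 = 86
i=5,k=2: c = 86+7 = 93
i=5,k=3: c = 93+8 = 101
i=5,k=4: c = 101+9 = 110

110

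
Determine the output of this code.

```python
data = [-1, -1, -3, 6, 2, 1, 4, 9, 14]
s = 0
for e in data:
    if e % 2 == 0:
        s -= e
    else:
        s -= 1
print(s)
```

-31

e=-1: not even, s = 0-1 = -1
e=-1: not even, s = (-1)-1 = -2
e=-3: not even, s = (-2)-1 = -3
e=6: even, s = (-3)-6 = -9
e=2: even, s = (-9)-2 = -11
e=1: not even, s = (-11)-1 = -12
e=4: even, s = (-12)-4 = -16
e=9: not even, s = (-16)-1 = -17
e=14: even, s = (-17)-14 = -31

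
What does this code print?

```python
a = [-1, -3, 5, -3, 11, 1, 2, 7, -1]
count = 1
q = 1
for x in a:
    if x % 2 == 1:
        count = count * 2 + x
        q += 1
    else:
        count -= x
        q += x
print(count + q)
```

x=-1: odd, count = 1*2+(-1) = 1; q=2
x=-3: odd, count = 1*2+(-3) = -1; q=3
x=5: odd, count = (-1)*2+5 = 3; q=4
x=-3: odd, count = 3*2+(-3) = 3; q=5
x=11: odd, count = 3*2+11 = 17; q=6
x=1: odd, count = 17*2+1 = 35; q=7
x=2: not odd, count = 35-2 = 33; q=9
x=7: odd, count = 33*2+7 = 73; q=10
x=-1: odd, count = 73*2+(-1) = 145; q=11
count+q = 145+11 = 156

156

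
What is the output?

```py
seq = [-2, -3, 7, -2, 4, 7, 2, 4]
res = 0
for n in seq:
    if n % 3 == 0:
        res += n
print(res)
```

-3

n=-2: not %3==0
n=-3: %3==0, res = 0+(-3) = -3
n=7: not %3==0
n=-2: not %3==0
n=4: not %3==0
n=7: not %3==0
n=2: not %3==0
n=4: not %3==0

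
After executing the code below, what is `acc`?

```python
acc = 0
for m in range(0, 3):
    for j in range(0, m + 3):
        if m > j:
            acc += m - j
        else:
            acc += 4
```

40

m=0,j=0: not 0>0, acc = 0+4 = 4
m=0,j=1: not 0>1, acc = 4+4 = 8
m=0,j=2: not 0>2, acc = 8+4 = 12
m=1,j=0: 1>0, acc = 12+1 = 13
m=1,j=1: not 1>1, acc = 13+4 = 17
m=1,j=2: not 1>2, acc = 17+4 = 21
m=1,j=3: not 1>3, acc = 21+4 = 25
m=2,j=0: 2>0, acc = 25+2 = 27
m=2,j=1: 2>1, acc = 27+1 = 28
m=2,j=2: not 2>2, acc = 28+4 = 32
m=2,j=3: not 2>3, acc = 32+4 = 36
m=2,j=4: not 2>4, acc = 36+4 = 40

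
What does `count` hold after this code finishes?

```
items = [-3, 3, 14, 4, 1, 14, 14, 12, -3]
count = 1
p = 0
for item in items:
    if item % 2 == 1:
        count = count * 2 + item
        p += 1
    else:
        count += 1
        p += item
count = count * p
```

1054

item=-3: odd, count = 1*2+(-3) = -1; p=1
item=3: odd, count = (-1)*2+3 = 1; p=2
item=14: not odd, count = 1+1 = 2; p=16
item=4: not odd, count = 2+1 = 3; p=20
item=1: odd, count = 3*2+1 = 7; p=21
item=14: not odd, count = 7+1 = 8; p=35
item=14: not odd, count = 8+1 = 9; p=49
item=12: not odd, count = 9+1 = 10; p=61
item=-3: odd, count = 10*2+(-3) = 17; p=62
count*p = 17*62 = 1054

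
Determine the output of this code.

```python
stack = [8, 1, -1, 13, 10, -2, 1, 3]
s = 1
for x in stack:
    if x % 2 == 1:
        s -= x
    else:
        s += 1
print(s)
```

-13

x=8: not odd, s = 1+1 = 2
x=1: odd, s = 2-1 = 1
x=-1: odd, s = 1-(-1) = 2
x=13: odd, s = 2-13 = -11
x=10: not odd, s = (-11)+1 = -10
x=-2: not odd, s = (-10)+1 = -9
x=1: odd, s = (-9)-1 = -10
x=3: odd, s = (-10)-3 = -13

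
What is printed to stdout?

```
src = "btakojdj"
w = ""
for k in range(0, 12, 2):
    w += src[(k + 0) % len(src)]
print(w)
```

baodba

k=0: add src[0]='b' → 'b'
k=2: add src[2]='a' → 'ba'
k=4: add src[4]='o' → 'bao'
k=6: add src[6]='d' → 'baod'
k=8: add src[0]='b' → 'baodb'
k=10: add src[2]='a' → 'baodba'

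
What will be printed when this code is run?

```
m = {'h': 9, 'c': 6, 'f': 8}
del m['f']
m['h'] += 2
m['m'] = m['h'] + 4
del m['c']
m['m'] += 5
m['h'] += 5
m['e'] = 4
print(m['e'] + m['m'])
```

24

del 'f' → {'h': 9, 'c': 6}
m['h'] = 9+2 = 11 → {'h': 11, 'c': 6}
m['m'] = m['h']+4 = 15 → {'h': 11, 'c': 6, 'm': 15}
del 'c' → {'h': 11, 'm': 15}
m['m'] = 15+5 = 20 → {'h': 11, 'm': 20}
m['h'] = 11+5 = 16 → {'h': 16, 'm': 20}
m['e'] = 4 → {'h': 16, 'm': 20, 'e': 4}
m['e']+m['m'] = 4+20 = 24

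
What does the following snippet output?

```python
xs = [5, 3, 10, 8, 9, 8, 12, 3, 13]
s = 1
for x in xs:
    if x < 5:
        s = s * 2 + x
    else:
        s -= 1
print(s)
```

x=5: not <5, s = 1-1 = 0
x=3: <5, s = 0*2+3 = 3
x=10: not <5, s = 3-1 = 2
x=8: not <5, s = 2-1 = 1
x=9: not <5, s = 1-1 = 0
x=8: not <5, s = 0-1 = -1
x=12: not <5, s = (-1)-1 = -2
x=3: <5, s = (-2)*2+3 = -1
x=13: not <5, s = (-1)-1 = -2

-2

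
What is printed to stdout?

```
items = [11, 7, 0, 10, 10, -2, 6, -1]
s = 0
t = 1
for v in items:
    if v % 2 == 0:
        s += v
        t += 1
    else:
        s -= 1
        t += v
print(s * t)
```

v=11: not even, s = 0-1 = -1; t=12
v=7: not even, s = (-1)-1 = -2; t=19
v=0: even, s = (-2)+0 = -2; t=20
v=10: even, s = (-2)+10 = 8; t=21
v=10: even, s = 8+10 = 18; t=22
v=-2: even, s = 18+(-2) = 16; t=23
v=6: even, s = 16+6 = 22; t=24
v=-1: not even, s = 22-1 = 21; t=23
s*t = 21*23 = 483

483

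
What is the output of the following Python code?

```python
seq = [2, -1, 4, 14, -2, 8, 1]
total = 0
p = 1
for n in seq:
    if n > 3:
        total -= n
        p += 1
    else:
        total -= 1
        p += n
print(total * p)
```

n=2: not >3, total = 0-1 = -1; p=3
n=-1: not >3, total = (-1)-1 = -2; p=2
n=4: >3, total = (-2)-4 = -6; p=3
n=14: >3, total = (-6)-14 = -20; p=4
n=-2: not >3, total = (-20)-1 = -21; p=2
n=8: >3, total = (-21)-8 = -29; p=3
n=1: not >3, total = (-29)-1 = -30; p=4
total*p = (-30)*4 = -120

-120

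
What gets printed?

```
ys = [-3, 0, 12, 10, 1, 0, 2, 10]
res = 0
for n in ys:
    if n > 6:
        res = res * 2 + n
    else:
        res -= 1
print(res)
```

n=-3: not >6, res = 0-1 = -1
n=0: not >6, res = (-1)-1 = -2
n=12: >6, res = (-2)*2+12 = 8
n=10: >6, res = 8*2+10 = 26
n=1: not >6, res = 26-1 = 25
n=0: not >6, res = 25-1 = 24
n=2: not >6, res = 24-1 = 23
n=10: >6, res = 23*2+10 = 56

56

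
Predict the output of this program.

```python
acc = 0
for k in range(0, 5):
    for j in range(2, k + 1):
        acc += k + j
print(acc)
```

36

k=2,j=2: acc = 0+4 = 4
k=3,j=2: acc = 4+5 = 9
k=3,j=3: acc = 9+6 = 15
k=4,j=2: acc = 15+6 = 21
k=4,j=3: acc = 21+7 = 28
k=4,j=4: acc = 28+8 = 36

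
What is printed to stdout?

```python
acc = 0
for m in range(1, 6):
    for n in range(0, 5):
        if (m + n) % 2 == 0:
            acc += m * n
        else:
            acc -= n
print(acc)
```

m=1,n=0: odd sum, acc = 0-0 = 0
m=1,n=1: even sum, acc = 0+1 = 1
m=1,n=2: odd sum, acc = 1-2 = -1
m=1,n=3: even sum, acc = (-1)+3 = 2
m=1,n=4: odd sum, acc = 2-4 = -2
m=2,n=0: even sum, acc = (-2)+0 = -2
m=2,n=1: odd sum, acc = (-2)-1 = -3
m=2,n=2: even sum, acc = (-3)+4 = 1
m=2,n=3: odd sum, acc = 1-3 = -2
m=2,n=4: even sum, acc = (-2)+8 = 6
m=3,n=0: odd sum, acc = 6-0 = 6
m=3,n=1: even sum, acc = 6+3 = 9
m=3,n=2: odd sum, acc = 9-2 = 7
m=3,n=3: even sum, acc = 7+9 = 16
m=3,n=4: odd sum, acc = 16-4 = 12
m=4,n=0: even sum, acc = 12+0 = 12
m=4,n=1: odd sum, acc = 12-1 = 11
m=4,n=2: even sum, acc = 11+8 = 19
m=4,n=3: odd sum, acc = 19-3 = 16
m=4,n=4: even sum, acc = 16+16 = 32
m=5,n=0: odd sum, acc = 32-0 = 32
m=5,n=1: even sum, acc = 32+5 = 37
m=5,n=2: odd sum, acc = 37-2 = 35
m=5,n=3: even sum, acc = 35+15 = 50
m=5,n=4: odd sum, acc = 50-4 = 46

46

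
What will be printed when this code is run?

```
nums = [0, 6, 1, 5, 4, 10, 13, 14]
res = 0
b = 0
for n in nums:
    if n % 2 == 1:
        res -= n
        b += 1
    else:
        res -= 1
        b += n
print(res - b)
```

n=0: not odd, res = 0-1 = -1; b=0
n=6: not odd, res = (-1)-1 = -2; b=6
n=1: odd, res = (-2)-1 = -3; b=7
n=5: odd, res = (-3)-5 = -8; b=8
n=4: not odd, res = (-8)-1 = -9; b=12
n=10: not odd, res = (-9)-1 = -10; b=22
n=13: odd, res = (-10)-13 = -23; b=23
n=14: not odd, res = (-23)-1 = -24; b=37
res-b = (-24)-37 = -61

-61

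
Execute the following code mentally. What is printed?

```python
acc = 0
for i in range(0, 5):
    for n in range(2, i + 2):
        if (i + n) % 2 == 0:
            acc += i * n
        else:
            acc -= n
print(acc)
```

18

i=1,n=2: odd sum, acc = 0-2 = -2
i=2,n=2: even sum, acc = (-2)+4 = 2
i=2,n=3: odd sum, acc = 2-3 = -1
i=3,n=2: odd sum, acc = (-1)-2 = -3
i=3,n=3: even sum, acc = (-3)+9 = 6
i=3,n=4: odd sum, acc = 6-4 = 2
i=4,n=2: even sum, acc = 2+8 = 10
i=4,n=3: odd sum, acc = 10-3 = 7
i=4,n=4: even sum, acc = 7+16 = 23
i=4,n=5: odd sum, acc = 23-5 = 18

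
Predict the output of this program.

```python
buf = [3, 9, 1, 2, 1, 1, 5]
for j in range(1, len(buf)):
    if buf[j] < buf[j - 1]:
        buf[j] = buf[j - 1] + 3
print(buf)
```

[3, 9, 12, 15, 18, 21, 24]

j=1: 9>=3, unchanged → [3, 9, 1, 2, 1, 1, 5]
j=2: 1<9, buf[2] = 9+3 = 12 → [3, 9, 12, 2, 1, 1, 5]
j=3: 2<12, buf[3] = 12+3 = 15 → [3, 9, 12, 15, 1, 1, 5]
j=4: 1<15, buf[4] = 15+3 = 18 → [3, 9, 12, 15, 18, 1, 5]
j=5: 1<18, buf[5] = 18+3 = 21 → [3, 9, 12, 15, 18, 21, 5]
j=6: 5<21, buf[6] = 21+3 = 24 → [3, 9, 12, 15, 18, 21, 24]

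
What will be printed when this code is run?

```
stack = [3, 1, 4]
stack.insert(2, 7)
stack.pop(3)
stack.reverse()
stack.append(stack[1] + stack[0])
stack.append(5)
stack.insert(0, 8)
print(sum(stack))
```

insert 7 at 2 → [3, 1, 7, 4]
pop(3) removes 4 → [3, 1, 7]
reverse → [7, 1, 3]
append stack[1]+stack[0] = 1+7 = 8 → [7, 1, 3, 8]
append 5 → [7, 1, 3, 8, 5]
insert 8 at 0 → [8, 7, 1, 3, 8, 5]
sum = 32

32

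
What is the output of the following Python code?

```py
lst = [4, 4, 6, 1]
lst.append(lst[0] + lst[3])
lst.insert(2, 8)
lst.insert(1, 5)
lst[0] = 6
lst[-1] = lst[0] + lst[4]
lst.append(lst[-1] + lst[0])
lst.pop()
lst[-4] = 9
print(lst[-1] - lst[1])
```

7

append lst[0]+lst[3] = 4+1 = 5 → [4, 4, 6, 1, 5]
insert 8 at 2 → [4, 4, 8, 6, 1, 5]
insert 5 at 1 → [4, 5, 4, 8, 6, 1, 5]
lst[0] = 6 → [6, 5, 4, 8, 6, 1, 5]
lst[-1] = lst[0]+lst[4] = 6+6 = 12 → [6, 5, 4, 8, 6, 1, 12]
append lst[-1]+lst[0] = 12+6 = 18 → [6, 5, 4, 8, 6, 1, 12, 18]
pop() removes 18 → [6, 5, 4, 8, 6, 1, 12]
lst[-4] = 9 → [6, 5, 4, 9, 6, 1, 12]
lst[-1]-lst[1] = 12-5 = 7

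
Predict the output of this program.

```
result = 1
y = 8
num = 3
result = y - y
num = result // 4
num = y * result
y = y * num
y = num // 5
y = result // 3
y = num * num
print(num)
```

result = 8-8 = 0
num = 0//4 = 0
num = 8*0 = 0
y = 8*0 = 0
y = 0//5 = 0
y = 0//3 = 0
y = 0*0 = 0

0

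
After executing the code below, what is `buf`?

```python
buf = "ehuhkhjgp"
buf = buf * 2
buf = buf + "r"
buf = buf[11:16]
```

repeat ×2 → 'ehuhkhjgpehuhkhjgp'
+ 'r' → 'ehuhkhjgpehuhkhjgpr'
slice [11:16] → 'uhkhj'

'uhkhj'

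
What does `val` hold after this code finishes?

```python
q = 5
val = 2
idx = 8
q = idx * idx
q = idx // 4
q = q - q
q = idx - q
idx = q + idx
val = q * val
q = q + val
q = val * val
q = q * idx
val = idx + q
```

q = 8*8 = 64
q = 8//4 = 2
q = 2-2 = 0
q = 8-0 = 8
idx = 8+8 = 16
val = 8*2 = 16
q = 8+16 = 24
q = 16*16 = 256
q = 256*16 = 4096
val = 16+4096 = 4112

4112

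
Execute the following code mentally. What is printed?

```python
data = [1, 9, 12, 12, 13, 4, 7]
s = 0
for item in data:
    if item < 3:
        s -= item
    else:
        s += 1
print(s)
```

item=1: <3, s = 0-1 = -1
item=9: not <3, s = (-1)+1 = 0
item=12: not <3, s = 0+1 = 1
item=12: not <3, s = 1+1 = 2
item=13: not <3, s = 2+1 = 3
item=4: not <3, s = 3+1 = 4
item=7: not <3, s = 4+1 = 5

5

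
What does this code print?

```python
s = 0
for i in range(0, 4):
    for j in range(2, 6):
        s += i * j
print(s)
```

i=0,j=2: s = 0+0 = 0
i=0,j=3: s = 0+0 = 0
i=0,j=4: s = 0+0 = 0
i=0,j=5: s = 0+0 = 0
i=1,j=2: s = 0+2 = 2
i=1,j=3: s = 2+3 = 5
i=1,j=4: s = 5+4 = 9
i=1,j=5: s = 9+5 = 14
i=2,j=2: s = 14+4 = 18
i=2,j=3: s = 18+6 = 24
i=2,j=4: s = 24+8 = 32
i=2,j=5: s = 32+10 = 42
i=3,j=2: s = 42+6 = 48
i=3,j=3: s = 48+9 = 57
i=3,j=4: s = 57+12 = 69
i=3,j=5: s = 69+15 = 84

84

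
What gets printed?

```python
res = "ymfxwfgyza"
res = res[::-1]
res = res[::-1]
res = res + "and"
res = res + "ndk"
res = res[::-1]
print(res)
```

reverse → 'azygfwxfmy'
reverse → 'ymfxwfgyza'
+ 'and' → 'ymfxwfgyzaand'
+ 'ndk' → 'ymfxwfgyzaandndk'
reverse → 'kdndnaazygfwxfmy'

kdndnaazygfwxfmy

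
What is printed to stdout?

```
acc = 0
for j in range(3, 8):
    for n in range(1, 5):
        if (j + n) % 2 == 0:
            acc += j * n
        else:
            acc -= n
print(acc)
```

j=3,n=1: even sum, acc = 0+3 = 3
j=3,n=2: odd sum, acc = 3-2 = 1
j=3,n=3: even sum, acc = 1+9 = 10
j=3,n=4: odd sum, acc = 10-4 = 6
j=4,n=1: odd sum, acc = 6-1 = 5
j=4,n=2: even sum, acc = 5+8 = 13
j=4,n=3: odd sum, acc = 13-3 = 10
j=4,n=4: even sum, acc = 10+16 = 26
j=5,n=1: even sum, acc = 26+5 = 31
j=5,n=2: odd sum, acc = 31-2 = 29
j=5,n=3: even sum, acc = 29+15 = 44
j=5,n=4: odd sum, acc = 44-4 = 40
j=6,n=1: odd sum, acc = 40-1 = 39
j=6,n=2: even sum, acc = 39+12 = 51
j=6,n=3: odd sum, acc = 51-3 = 48
j=6,n=4: even sum, acc = 48+24 = 72
j=7,n=1: even sum, acc = 72+7 = 79
j=7,n=2: odd sum, acc = 79-2 = 77
j=7,n=3: even sum, acc = 77+21 = 98
j=7,n=4: odd sum, acc = 98-4 = 94

94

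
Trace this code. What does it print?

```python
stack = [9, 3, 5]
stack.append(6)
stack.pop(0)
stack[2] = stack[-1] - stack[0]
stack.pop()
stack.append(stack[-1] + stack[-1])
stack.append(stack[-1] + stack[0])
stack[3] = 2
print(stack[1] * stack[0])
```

append 6 → [9, 3, 5, 6]
pop(0) removes 9 → [3, 5, 6]
stack[2] = stack[-1]-stack[0] = 6-3 = 3 → [3, 5, 3]
pop() removes 3 → [3, 5]
append stack[-1]+stack[-1] = 5+5 = 10 → [3, 5, 10]
append stack[-1]+stack[0] = 10+3 = 13 → [3, 5, 10, 13]
stack[3] = 2 → [3, 5, 10, 2]
stack[1]*stack[0] = 5*3 = 15

15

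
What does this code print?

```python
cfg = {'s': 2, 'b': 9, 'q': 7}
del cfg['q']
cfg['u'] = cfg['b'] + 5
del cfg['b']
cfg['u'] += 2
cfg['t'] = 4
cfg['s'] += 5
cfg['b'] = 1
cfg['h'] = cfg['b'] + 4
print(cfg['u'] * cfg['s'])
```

112

del 'q' → {'s': 2, 'b': 9}
cfg['u'] = cfg['b']+5 = 14 → {'s': 2, 'b': 9, 'u': 14}
del 'b' → {'s': 2, 'u': 14}
cfg['u'] = 14+2 = 16 → {'s': 2, 'u': 16}
cfg['t'] = 4 → {'s': 2, 'u': 16, 't': 4}
cfg['s'] = 2+5 = 7 → {'s': 7, 'u': 16, 't': 4}
cfg['b'] = 1 → {'s': 7, 'u': 16, 't': 4, 'b': 1}
cfg['h'] = cfg['b']+4 = 5 → {'s': 7, 'u': 16, 't': 4, 'b': 1, 'h': 5}
cfg['u']*cfg['s'] = 16*7 = 112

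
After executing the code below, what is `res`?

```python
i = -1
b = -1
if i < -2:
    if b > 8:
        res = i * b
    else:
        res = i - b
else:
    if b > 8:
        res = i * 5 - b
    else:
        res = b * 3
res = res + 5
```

2

i=-1, b=-1
i < -2 is False; b > 8 is False
→ res = b * 3 = -3
res = (-3)+5 = 2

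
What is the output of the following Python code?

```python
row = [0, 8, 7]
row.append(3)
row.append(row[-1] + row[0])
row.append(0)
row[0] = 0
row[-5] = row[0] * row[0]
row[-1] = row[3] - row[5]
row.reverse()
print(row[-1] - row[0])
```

-3

append 3 → [0, 8, 7, 3]
append row[-1]+row[0] = 3+0 = 3 → [0, 8, 7, 3, 3]
append 0 → [0, 8, 7, 3, 3, 0]
row[0] = 0 → [0, 8, 7, 3, 3, 0]
row[-5] = row[0]*row[0] = 0*0 = 0 → [0, 0, 7, 3, 3, 0]
row[-1] = row[3]-row[5] = 3-0 = 3 → [0, 0, 7, 3, 3, 3]
reverse → [3, 3, 3, 7, 0, 0]
row[-1]-row[0] = 0-3 = -3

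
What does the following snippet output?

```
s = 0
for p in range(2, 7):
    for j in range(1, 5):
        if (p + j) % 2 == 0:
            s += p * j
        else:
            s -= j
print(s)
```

80

p=2,j=1: odd sum, s = 0-1 = -1
p=2,j=2: even sum, s = (-1)+4 = 3
p=2,j=3: odd sum, s = 3-3 = 0
p=2,j=4: even sum, s = 0+8 = 8
p=3,j=1: even sum, s = 8+3 = 11
p=3,j=2: odd sum, s = 11-2 = 9
p=3,j=3: even sum, s = 9+9 = 18
p=3,j=4: odd sum, s = 18-4 = 14
p=4,j=1: odd sum, s = 14-1 = 13
p=4,j=2: even sum, s = 13+8 = 21
p=4,j=3: odd sum, s = 21-3 = 18
p=4,j=4: even sum, s = 18+16 = 34
p=5,j=1: even sum, s = 34+5 = 39
p=5,j=2: odd sum, s = 39-2 = 37
p=5,j=3: even sum, s = 37+15 = 52
p=5,j=4: odd sum, s = 52-4 = 48
p=6,j=1: odd sum, s = 48-1 = 47
p=6,j=2: even sum, s = 47+12 = 59
p=6,j=3: odd sum, s = 59-3 = 56
p=6,j=4: even sum, s = 56+24 = 80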